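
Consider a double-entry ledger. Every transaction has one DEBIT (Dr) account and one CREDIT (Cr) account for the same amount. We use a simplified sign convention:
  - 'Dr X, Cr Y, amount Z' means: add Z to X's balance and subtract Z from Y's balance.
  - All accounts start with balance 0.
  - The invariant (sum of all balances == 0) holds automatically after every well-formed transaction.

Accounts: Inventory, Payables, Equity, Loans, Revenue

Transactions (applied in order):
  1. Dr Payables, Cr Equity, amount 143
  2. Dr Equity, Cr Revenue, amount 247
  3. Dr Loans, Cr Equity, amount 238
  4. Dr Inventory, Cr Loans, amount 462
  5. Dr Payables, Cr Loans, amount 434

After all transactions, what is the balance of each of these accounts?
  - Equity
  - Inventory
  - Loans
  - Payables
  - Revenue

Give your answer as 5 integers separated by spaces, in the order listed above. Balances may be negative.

Answer: -134 462 -658 577 -247

Derivation:
After txn 1 (Dr Payables, Cr Equity, amount 143): Equity=-143 Payables=143
After txn 2 (Dr Equity, Cr Revenue, amount 247): Equity=104 Payables=143 Revenue=-247
After txn 3 (Dr Loans, Cr Equity, amount 238): Equity=-134 Loans=238 Payables=143 Revenue=-247
After txn 4 (Dr Inventory, Cr Loans, amount 462): Equity=-134 Inventory=462 Loans=-224 Payables=143 Revenue=-247
After txn 5 (Dr Payables, Cr Loans, amount 434): Equity=-134 Inventory=462 Loans=-658 Payables=577 Revenue=-247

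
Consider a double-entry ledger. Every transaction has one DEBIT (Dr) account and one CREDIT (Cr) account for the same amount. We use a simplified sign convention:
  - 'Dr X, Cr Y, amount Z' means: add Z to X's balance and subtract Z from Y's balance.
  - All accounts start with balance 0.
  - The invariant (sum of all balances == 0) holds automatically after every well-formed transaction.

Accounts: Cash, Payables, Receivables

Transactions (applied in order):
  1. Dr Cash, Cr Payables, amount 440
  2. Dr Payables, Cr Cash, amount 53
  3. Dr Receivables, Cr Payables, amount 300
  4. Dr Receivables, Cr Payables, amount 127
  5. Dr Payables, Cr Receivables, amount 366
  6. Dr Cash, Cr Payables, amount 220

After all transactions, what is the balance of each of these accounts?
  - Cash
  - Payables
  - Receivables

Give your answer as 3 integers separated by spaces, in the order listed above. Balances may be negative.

After txn 1 (Dr Cash, Cr Payables, amount 440): Cash=440 Payables=-440
After txn 2 (Dr Payables, Cr Cash, amount 53): Cash=387 Payables=-387
After txn 3 (Dr Receivables, Cr Payables, amount 300): Cash=387 Payables=-687 Receivables=300
After txn 4 (Dr Receivables, Cr Payables, amount 127): Cash=387 Payables=-814 Receivables=427
After txn 5 (Dr Payables, Cr Receivables, amount 366): Cash=387 Payables=-448 Receivables=61
After txn 6 (Dr Cash, Cr Payables, amount 220): Cash=607 Payables=-668 Receivables=61

Answer: 607 -668 61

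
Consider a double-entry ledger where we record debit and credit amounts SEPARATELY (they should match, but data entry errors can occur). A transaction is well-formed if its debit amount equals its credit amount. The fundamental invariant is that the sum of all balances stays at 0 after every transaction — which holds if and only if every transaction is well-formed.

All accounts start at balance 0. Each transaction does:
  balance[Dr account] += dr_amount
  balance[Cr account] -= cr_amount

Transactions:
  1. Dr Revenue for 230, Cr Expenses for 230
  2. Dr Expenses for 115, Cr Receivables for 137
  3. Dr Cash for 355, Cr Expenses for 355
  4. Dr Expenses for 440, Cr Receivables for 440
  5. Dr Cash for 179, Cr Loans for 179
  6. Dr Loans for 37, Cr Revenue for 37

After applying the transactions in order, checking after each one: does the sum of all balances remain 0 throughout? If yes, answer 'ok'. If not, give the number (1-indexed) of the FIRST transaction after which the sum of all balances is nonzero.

After txn 1: dr=230 cr=230 sum_balances=0
After txn 2: dr=115 cr=137 sum_balances=-22
After txn 3: dr=355 cr=355 sum_balances=-22
After txn 4: dr=440 cr=440 sum_balances=-22
After txn 5: dr=179 cr=179 sum_balances=-22
After txn 6: dr=37 cr=37 sum_balances=-22

Answer: 2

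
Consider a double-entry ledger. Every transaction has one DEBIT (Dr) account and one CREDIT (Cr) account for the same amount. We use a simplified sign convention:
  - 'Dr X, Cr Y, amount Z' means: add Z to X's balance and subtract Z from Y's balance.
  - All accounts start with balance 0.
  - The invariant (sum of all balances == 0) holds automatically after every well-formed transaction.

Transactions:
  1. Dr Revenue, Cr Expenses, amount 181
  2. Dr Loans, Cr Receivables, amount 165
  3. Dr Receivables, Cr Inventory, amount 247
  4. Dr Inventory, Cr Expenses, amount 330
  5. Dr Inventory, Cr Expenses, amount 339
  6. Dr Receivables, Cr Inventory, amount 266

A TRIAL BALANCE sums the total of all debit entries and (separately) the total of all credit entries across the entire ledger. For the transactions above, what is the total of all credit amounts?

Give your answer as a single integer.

Txn 1: credit+=181
Txn 2: credit+=165
Txn 3: credit+=247
Txn 4: credit+=330
Txn 5: credit+=339
Txn 6: credit+=266
Total credits = 1528

Answer: 1528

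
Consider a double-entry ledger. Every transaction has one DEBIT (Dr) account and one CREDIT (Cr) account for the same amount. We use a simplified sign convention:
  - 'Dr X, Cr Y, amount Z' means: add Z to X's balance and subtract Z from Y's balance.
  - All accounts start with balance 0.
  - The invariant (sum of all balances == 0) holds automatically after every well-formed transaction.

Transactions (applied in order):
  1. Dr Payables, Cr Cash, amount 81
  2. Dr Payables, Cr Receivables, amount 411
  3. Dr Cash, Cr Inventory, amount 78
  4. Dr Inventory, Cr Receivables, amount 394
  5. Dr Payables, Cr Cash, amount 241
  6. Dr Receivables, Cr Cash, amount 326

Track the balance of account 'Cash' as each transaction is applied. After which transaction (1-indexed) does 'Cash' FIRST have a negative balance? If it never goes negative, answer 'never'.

Answer: 1

Derivation:
After txn 1: Cash=-81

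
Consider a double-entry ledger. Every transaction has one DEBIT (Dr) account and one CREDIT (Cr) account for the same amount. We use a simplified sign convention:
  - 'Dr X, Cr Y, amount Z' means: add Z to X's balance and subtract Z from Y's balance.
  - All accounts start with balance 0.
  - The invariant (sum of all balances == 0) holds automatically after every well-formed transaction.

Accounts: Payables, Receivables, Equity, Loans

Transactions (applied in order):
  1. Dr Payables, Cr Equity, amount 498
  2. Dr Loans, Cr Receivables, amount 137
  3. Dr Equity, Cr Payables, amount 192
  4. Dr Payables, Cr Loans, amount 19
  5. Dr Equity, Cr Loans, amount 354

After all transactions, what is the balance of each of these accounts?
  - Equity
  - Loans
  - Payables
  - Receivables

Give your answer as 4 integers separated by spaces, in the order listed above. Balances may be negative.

After txn 1 (Dr Payables, Cr Equity, amount 498): Equity=-498 Payables=498
After txn 2 (Dr Loans, Cr Receivables, amount 137): Equity=-498 Loans=137 Payables=498 Receivables=-137
After txn 3 (Dr Equity, Cr Payables, amount 192): Equity=-306 Loans=137 Payables=306 Receivables=-137
After txn 4 (Dr Payables, Cr Loans, amount 19): Equity=-306 Loans=118 Payables=325 Receivables=-137
After txn 5 (Dr Equity, Cr Loans, amount 354): Equity=48 Loans=-236 Payables=325 Receivables=-137

Answer: 48 -236 325 -137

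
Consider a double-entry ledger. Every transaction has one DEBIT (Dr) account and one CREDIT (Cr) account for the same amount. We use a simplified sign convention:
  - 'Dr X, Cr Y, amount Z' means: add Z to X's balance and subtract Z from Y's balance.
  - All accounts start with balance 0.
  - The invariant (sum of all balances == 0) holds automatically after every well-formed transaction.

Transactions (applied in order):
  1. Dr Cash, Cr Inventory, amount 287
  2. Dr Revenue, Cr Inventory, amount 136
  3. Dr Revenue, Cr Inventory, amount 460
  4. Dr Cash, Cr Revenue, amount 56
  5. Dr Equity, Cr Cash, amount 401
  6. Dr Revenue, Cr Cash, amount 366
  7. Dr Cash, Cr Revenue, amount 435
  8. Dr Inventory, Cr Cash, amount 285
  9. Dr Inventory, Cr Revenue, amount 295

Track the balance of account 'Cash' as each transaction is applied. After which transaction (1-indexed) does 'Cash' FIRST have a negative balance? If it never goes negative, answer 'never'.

After txn 1: Cash=287
After txn 2: Cash=287
After txn 3: Cash=287
After txn 4: Cash=343
After txn 5: Cash=-58

Answer: 5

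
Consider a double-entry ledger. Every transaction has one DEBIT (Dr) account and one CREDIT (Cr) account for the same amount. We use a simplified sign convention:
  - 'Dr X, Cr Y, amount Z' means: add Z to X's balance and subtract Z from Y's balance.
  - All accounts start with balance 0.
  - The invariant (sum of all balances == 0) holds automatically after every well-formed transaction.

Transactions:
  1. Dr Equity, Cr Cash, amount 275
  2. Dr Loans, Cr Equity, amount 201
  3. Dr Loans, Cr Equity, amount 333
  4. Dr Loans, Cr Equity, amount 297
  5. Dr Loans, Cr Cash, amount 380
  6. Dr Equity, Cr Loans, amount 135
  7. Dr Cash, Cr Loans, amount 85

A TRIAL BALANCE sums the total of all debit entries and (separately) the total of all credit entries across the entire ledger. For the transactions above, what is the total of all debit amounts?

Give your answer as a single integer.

Txn 1: debit+=275
Txn 2: debit+=201
Txn 3: debit+=333
Txn 4: debit+=297
Txn 5: debit+=380
Txn 6: debit+=135
Txn 7: debit+=85
Total debits = 1706

Answer: 1706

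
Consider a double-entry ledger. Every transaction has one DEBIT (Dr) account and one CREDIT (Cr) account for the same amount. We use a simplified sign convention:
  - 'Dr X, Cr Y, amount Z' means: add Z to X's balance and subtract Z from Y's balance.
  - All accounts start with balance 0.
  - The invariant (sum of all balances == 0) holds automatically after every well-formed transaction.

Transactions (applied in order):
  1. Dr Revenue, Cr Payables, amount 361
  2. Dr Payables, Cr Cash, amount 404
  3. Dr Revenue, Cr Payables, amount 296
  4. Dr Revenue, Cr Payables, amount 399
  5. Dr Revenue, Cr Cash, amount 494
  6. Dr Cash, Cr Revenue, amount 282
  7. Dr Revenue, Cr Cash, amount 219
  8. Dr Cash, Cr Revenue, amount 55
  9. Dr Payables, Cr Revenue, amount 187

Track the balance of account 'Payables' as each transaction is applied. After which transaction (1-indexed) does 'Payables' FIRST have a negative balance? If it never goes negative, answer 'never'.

Answer: 1

Derivation:
After txn 1: Payables=-361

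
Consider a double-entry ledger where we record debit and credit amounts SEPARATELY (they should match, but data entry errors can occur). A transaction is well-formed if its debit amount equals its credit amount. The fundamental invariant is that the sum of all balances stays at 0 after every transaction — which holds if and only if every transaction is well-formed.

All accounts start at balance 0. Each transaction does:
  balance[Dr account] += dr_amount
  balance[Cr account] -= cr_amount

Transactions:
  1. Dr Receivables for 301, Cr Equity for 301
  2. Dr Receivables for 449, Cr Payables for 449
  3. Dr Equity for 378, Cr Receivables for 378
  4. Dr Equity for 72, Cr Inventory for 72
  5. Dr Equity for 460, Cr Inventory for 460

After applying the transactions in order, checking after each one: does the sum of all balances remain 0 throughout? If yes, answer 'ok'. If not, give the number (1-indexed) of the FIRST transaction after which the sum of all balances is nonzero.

Answer: ok

Derivation:
After txn 1: dr=301 cr=301 sum_balances=0
After txn 2: dr=449 cr=449 sum_balances=0
After txn 3: dr=378 cr=378 sum_balances=0
After txn 4: dr=72 cr=72 sum_balances=0
After txn 5: dr=460 cr=460 sum_balances=0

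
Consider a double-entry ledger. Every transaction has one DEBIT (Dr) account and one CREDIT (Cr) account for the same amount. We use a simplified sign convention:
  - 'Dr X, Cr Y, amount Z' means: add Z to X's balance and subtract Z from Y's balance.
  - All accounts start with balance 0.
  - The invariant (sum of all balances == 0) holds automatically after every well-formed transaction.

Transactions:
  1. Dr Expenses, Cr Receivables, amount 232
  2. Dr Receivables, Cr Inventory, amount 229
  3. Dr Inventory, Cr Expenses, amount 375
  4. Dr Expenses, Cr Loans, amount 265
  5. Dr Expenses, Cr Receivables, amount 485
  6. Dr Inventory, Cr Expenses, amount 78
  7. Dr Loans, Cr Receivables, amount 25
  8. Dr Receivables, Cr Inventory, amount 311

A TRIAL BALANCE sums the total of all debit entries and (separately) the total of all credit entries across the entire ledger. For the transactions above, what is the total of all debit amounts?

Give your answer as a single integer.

Answer: 2000

Derivation:
Txn 1: debit+=232
Txn 2: debit+=229
Txn 3: debit+=375
Txn 4: debit+=265
Txn 5: debit+=485
Txn 6: debit+=78
Txn 7: debit+=25
Txn 8: debit+=311
Total debits = 2000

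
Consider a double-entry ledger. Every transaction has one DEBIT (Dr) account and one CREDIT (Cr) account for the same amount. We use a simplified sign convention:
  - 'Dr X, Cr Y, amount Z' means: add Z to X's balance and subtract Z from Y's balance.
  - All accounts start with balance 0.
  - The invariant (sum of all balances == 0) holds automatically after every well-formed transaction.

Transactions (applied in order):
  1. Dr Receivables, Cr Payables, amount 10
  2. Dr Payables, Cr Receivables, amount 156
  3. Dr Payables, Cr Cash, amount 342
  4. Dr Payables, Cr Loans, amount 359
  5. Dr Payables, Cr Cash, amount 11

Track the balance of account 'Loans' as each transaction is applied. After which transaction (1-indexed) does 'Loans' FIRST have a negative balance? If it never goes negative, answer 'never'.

After txn 1: Loans=0
After txn 2: Loans=0
After txn 3: Loans=0
After txn 4: Loans=-359

Answer: 4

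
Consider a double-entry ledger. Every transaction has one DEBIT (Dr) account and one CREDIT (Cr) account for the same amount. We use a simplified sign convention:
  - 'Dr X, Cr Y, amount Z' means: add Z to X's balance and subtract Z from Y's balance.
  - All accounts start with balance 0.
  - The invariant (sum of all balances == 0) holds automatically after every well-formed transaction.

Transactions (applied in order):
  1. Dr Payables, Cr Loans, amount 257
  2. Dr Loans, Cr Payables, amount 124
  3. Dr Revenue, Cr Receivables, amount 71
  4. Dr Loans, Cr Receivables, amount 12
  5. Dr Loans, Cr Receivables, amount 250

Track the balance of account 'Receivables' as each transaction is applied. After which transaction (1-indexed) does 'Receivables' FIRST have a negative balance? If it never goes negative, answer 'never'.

After txn 1: Receivables=0
After txn 2: Receivables=0
After txn 3: Receivables=-71

Answer: 3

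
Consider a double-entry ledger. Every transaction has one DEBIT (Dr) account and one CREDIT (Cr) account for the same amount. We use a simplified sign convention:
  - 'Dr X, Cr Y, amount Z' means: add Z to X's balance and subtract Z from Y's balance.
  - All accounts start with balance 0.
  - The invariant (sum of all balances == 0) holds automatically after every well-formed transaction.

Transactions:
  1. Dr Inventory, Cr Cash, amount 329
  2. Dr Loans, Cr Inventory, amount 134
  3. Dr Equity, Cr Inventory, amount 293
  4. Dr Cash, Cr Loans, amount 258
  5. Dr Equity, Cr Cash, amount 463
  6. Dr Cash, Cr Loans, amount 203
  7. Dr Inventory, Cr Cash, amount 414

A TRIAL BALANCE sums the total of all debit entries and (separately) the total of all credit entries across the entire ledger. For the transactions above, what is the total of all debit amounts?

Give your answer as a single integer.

Txn 1: debit+=329
Txn 2: debit+=134
Txn 3: debit+=293
Txn 4: debit+=258
Txn 5: debit+=463
Txn 6: debit+=203
Txn 7: debit+=414
Total debits = 2094

Answer: 2094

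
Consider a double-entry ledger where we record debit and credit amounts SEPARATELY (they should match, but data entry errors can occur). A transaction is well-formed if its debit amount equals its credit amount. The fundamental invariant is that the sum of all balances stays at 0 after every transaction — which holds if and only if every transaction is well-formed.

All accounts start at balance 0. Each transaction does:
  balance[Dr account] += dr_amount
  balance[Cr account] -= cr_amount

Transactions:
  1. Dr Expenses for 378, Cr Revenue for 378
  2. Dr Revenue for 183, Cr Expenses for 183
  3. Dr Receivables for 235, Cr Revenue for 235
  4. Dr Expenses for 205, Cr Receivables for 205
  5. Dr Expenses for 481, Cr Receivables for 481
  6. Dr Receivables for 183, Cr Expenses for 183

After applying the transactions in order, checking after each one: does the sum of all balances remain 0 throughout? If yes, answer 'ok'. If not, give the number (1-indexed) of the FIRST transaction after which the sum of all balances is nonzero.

Answer: ok

Derivation:
After txn 1: dr=378 cr=378 sum_balances=0
After txn 2: dr=183 cr=183 sum_balances=0
After txn 3: dr=235 cr=235 sum_balances=0
After txn 4: dr=205 cr=205 sum_balances=0
After txn 5: dr=481 cr=481 sum_balances=0
After txn 6: dr=183 cr=183 sum_balances=0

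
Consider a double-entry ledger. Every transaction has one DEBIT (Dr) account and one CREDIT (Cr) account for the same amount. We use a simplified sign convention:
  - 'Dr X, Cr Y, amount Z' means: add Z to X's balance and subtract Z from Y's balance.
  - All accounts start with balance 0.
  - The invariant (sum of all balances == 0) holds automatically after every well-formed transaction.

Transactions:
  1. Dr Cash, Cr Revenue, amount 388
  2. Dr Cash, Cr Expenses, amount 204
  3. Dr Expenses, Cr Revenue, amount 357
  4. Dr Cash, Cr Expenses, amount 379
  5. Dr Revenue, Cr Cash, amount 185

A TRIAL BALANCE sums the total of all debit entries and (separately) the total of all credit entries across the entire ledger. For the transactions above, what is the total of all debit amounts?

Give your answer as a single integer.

Txn 1: debit+=388
Txn 2: debit+=204
Txn 3: debit+=357
Txn 4: debit+=379
Txn 5: debit+=185
Total debits = 1513

Answer: 1513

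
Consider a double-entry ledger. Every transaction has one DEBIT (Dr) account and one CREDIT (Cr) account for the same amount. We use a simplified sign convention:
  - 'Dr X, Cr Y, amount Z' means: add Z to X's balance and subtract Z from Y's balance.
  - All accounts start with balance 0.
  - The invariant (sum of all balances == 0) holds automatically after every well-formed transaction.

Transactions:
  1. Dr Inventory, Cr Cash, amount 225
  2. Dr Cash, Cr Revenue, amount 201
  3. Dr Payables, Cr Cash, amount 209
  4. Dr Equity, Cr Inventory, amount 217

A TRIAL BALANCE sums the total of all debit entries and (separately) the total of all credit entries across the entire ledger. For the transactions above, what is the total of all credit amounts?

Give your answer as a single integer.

Answer: 852

Derivation:
Txn 1: credit+=225
Txn 2: credit+=201
Txn 3: credit+=209
Txn 4: credit+=217
Total credits = 852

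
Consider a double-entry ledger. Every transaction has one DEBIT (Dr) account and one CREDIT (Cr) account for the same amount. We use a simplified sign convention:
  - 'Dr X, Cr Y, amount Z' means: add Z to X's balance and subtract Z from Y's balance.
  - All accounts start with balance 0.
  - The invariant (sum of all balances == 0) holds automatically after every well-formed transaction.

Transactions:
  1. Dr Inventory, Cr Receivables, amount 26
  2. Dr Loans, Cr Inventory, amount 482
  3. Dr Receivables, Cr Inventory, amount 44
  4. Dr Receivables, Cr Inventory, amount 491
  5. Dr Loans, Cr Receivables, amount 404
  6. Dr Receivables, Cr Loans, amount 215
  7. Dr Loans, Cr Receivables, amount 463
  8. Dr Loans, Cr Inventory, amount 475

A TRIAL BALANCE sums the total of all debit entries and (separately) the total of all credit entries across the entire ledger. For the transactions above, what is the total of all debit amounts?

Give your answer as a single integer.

Txn 1: debit+=26
Txn 2: debit+=482
Txn 3: debit+=44
Txn 4: debit+=491
Txn 5: debit+=404
Txn 6: debit+=215
Txn 7: debit+=463
Txn 8: debit+=475
Total debits = 2600

Answer: 2600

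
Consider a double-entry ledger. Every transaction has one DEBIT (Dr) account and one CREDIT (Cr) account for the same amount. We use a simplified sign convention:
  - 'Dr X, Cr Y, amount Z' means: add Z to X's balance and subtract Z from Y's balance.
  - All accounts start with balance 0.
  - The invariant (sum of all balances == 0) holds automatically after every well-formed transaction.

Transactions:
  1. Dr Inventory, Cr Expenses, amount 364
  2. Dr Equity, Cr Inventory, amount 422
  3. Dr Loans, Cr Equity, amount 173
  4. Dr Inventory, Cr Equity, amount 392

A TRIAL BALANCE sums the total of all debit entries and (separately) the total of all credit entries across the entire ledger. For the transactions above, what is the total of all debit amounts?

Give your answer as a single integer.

Txn 1: debit+=364
Txn 2: debit+=422
Txn 3: debit+=173
Txn 4: debit+=392
Total debits = 1351

Answer: 1351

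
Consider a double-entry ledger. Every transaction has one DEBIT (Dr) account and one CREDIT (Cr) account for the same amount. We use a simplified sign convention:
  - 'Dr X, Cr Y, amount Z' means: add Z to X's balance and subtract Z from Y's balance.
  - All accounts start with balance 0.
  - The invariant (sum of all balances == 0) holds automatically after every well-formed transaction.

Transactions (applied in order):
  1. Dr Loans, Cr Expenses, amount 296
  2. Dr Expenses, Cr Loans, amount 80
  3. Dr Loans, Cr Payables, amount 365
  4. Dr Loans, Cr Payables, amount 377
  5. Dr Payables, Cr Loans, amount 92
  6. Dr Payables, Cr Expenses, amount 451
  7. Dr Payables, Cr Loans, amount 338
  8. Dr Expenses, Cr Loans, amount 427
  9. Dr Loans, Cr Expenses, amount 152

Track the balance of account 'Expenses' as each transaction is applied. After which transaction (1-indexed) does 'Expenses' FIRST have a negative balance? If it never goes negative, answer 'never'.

After txn 1: Expenses=-296

Answer: 1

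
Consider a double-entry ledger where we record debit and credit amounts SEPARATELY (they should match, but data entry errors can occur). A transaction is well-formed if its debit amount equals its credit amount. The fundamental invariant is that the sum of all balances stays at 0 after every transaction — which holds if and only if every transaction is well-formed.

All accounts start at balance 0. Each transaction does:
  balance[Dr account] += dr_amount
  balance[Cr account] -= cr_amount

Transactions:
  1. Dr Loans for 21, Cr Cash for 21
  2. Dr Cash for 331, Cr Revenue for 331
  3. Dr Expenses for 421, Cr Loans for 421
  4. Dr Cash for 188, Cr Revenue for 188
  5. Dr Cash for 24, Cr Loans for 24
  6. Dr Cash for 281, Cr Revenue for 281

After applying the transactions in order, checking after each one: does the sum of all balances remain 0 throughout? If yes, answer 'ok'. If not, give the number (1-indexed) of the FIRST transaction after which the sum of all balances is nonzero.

After txn 1: dr=21 cr=21 sum_balances=0
After txn 2: dr=331 cr=331 sum_balances=0
After txn 3: dr=421 cr=421 sum_balances=0
After txn 4: dr=188 cr=188 sum_balances=0
After txn 5: dr=24 cr=24 sum_balances=0
After txn 6: dr=281 cr=281 sum_balances=0

Answer: ok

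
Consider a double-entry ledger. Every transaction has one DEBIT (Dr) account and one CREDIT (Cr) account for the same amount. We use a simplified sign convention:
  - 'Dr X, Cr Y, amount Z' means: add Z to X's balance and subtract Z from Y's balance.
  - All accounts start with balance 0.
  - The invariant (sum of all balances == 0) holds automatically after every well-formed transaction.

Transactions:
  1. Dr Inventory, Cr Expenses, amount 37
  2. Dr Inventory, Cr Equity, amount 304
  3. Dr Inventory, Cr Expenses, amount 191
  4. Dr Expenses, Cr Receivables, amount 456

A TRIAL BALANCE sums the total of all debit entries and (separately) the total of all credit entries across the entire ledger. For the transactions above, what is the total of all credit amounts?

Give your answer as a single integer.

Answer: 988

Derivation:
Txn 1: credit+=37
Txn 2: credit+=304
Txn 3: credit+=191
Txn 4: credit+=456
Total credits = 988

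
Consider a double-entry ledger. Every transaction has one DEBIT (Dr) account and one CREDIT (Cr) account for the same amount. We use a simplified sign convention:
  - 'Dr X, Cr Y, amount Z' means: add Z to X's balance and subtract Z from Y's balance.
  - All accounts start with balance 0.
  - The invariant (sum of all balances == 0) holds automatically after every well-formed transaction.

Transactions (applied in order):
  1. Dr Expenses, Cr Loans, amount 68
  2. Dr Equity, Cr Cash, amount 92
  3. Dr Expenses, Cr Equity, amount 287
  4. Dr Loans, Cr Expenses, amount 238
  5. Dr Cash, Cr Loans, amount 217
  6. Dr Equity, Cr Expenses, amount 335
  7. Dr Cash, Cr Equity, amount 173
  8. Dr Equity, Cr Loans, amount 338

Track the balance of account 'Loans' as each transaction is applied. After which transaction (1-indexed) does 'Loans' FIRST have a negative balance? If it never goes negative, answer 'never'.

After txn 1: Loans=-68

Answer: 1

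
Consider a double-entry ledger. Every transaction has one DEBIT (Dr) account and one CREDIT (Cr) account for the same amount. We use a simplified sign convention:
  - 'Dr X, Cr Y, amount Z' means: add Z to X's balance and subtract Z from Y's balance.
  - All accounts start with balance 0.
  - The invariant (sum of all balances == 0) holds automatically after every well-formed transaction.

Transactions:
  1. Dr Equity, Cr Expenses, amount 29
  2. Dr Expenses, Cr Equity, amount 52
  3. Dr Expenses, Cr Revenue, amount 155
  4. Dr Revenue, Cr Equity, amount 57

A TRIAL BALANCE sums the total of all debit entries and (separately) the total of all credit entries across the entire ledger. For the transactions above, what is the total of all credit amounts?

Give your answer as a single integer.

Txn 1: credit+=29
Txn 2: credit+=52
Txn 3: credit+=155
Txn 4: credit+=57
Total credits = 293

Answer: 293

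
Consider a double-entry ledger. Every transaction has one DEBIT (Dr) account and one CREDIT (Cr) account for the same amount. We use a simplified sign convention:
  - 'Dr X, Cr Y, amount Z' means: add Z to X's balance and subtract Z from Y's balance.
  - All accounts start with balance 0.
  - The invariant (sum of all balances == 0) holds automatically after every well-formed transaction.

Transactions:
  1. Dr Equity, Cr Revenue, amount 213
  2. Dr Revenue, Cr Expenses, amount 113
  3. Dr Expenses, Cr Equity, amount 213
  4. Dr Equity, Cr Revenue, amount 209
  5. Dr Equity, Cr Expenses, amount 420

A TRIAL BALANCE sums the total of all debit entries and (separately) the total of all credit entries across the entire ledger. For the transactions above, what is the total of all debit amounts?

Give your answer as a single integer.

Answer: 1168

Derivation:
Txn 1: debit+=213
Txn 2: debit+=113
Txn 3: debit+=213
Txn 4: debit+=209
Txn 5: debit+=420
Total debits = 1168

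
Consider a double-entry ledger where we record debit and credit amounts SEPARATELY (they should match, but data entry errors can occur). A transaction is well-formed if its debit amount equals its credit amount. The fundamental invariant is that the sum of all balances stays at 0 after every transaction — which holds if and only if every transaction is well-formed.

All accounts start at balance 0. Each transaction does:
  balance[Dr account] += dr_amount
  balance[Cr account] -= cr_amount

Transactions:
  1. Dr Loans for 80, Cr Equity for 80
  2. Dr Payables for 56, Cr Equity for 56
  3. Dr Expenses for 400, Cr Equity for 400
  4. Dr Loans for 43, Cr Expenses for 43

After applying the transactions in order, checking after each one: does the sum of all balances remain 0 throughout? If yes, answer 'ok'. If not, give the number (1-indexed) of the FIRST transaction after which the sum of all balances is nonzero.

Answer: ok

Derivation:
After txn 1: dr=80 cr=80 sum_balances=0
After txn 2: dr=56 cr=56 sum_balances=0
After txn 3: dr=400 cr=400 sum_balances=0
After txn 4: dr=43 cr=43 sum_balances=0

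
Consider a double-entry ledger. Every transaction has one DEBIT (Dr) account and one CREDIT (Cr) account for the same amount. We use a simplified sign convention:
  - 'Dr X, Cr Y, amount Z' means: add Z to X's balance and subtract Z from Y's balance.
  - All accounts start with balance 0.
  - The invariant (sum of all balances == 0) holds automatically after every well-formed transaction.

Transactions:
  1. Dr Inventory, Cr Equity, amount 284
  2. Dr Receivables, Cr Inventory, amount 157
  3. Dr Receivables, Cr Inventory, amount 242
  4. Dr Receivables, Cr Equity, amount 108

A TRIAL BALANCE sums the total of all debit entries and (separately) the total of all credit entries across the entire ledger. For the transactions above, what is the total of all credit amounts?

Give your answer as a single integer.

Answer: 791

Derivation:
Txn 1: credit+=284
Txn 2: credit+=157
Txn 3: credit+=242
Txn 4: credit+=108
Total credits = 791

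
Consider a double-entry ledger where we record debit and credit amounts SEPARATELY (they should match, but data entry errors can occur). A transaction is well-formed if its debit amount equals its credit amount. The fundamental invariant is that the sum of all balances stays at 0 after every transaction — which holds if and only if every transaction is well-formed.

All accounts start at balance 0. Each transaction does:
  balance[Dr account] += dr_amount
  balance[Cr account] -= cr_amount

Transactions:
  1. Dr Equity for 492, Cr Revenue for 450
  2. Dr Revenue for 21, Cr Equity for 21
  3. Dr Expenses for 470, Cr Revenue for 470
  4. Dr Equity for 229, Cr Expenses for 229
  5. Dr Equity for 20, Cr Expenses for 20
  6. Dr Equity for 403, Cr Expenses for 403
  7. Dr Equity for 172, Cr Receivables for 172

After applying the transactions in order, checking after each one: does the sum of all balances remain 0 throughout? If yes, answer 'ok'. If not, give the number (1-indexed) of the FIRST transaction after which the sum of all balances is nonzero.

After txn 1: dr=492 cr=450 sum_balances=42
After txn 2: dr=21 cr=21 sum_balances=42
After txn 3: dr=470 cr=470 sum_balances=42
After txn 4: dr=229 cr=229 sum_balances=42
After txn 5: dr=20 cr=20 sum_balances=42
After txn 6: dr=403 cr=403 sum_balances=42
After txn 7: dr=172 cr=172 sum_balances=42

Answer: 1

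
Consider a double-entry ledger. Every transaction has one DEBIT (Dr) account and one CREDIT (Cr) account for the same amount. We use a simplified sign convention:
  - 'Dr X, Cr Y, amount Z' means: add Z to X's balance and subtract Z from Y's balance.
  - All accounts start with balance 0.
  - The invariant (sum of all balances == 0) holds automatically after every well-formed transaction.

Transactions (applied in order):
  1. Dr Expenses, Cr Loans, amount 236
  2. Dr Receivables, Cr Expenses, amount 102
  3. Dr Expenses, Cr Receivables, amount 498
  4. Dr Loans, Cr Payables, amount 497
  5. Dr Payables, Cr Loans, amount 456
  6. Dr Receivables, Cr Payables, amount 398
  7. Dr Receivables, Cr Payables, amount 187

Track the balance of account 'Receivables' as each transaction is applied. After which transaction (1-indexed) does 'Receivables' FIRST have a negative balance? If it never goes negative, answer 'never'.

After txn 1: Receivables=0
After txn 2: Receivables=102
After txn 3: Receivables=-396

Answer: 3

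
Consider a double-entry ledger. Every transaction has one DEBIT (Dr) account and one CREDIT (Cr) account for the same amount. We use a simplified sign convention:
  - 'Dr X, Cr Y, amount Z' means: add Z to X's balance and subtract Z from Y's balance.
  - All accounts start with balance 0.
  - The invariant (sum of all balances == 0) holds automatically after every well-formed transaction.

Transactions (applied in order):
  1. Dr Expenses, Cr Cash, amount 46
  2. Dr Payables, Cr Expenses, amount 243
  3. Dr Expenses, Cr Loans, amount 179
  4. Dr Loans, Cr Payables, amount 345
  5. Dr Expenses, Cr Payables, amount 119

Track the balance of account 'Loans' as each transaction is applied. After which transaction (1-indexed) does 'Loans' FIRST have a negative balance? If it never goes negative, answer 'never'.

Answer: 3

Derivation:
After txn 1: Loans=0
After txn 2: Loans=0
After txn 3: Loans=-179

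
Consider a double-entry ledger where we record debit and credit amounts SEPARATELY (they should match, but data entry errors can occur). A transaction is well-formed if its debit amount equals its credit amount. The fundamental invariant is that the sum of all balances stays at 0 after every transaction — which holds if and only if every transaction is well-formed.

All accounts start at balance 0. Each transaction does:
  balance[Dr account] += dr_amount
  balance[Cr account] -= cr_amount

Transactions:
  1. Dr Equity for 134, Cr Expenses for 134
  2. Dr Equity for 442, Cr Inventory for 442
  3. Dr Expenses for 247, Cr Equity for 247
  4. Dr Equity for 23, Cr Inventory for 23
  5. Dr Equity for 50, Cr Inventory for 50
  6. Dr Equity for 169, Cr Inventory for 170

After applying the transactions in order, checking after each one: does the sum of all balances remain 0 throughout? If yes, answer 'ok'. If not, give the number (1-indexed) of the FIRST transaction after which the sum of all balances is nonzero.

Answer: 6

Derivation:
After txn 1: dr=134 cr=134 sum_balances=0
After txn 2: dr=442 cr=442 sum_balances=0
After txn 3: dr=247 cr=247 sum_balances=0
After txn 4: dr=23 cr=23 sum_balances=0
After txn 5: dr=50 cr=50 sum_balances=0
After txn 6: dr=169 cr=170 sum_balances=-1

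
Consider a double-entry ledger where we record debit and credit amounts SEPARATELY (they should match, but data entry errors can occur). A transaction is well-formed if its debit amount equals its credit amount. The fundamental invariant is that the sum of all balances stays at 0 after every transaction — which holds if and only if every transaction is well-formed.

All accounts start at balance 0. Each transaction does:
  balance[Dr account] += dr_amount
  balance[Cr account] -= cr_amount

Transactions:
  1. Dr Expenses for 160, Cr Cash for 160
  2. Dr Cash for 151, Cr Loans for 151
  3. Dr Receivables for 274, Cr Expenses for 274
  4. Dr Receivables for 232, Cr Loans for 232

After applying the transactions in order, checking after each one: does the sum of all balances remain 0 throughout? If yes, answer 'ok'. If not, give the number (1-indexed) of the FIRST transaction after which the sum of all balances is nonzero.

Answer: ok

Derivation:
After txn 1: dr=160 cr=160 sum_balances=0
After txn 2: dr=151 cr=151 sum_balances=0
After txn 3: dr=274 cr=274 sum_balances=0
After txn 4: dr=232 cr=232 sum_balances=0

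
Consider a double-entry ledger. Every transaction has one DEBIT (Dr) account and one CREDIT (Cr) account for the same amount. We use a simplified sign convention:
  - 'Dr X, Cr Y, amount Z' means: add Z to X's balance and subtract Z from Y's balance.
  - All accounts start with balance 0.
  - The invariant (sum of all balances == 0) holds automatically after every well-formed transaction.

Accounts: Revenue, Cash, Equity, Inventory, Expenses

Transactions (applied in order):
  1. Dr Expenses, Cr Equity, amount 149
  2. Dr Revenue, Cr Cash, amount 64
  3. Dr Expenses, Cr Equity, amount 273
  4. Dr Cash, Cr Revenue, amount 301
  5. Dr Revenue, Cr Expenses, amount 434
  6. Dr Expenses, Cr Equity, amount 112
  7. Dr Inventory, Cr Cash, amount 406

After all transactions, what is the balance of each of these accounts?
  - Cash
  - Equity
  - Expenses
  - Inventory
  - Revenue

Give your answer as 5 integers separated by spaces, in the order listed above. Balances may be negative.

After txn 1 (Dr Expenses, Cr Equity, amount 149): Equity=-149 Expenses=149
After txn 2 (Dr Revenue, Cr Cash, amount 64): Cash=-64 Equity=-149 Expenses=149 Revenue=64
After txn 3 (Dr Expenses, Cr Equity, amount 273): Cash=-64 Equity=-422 Expenses=422 Revenue=64
After txn 4 (Dr Cash, Cr Revenue, amount 301): Cash=237 Equity=-422 Expenses=422 Revenue=-237
After txn 5 (Dr Revenue, Cr Expenses, amount 434): Cash=237 Equity=-422 Expenses=-12 Revenue=197
After txn 6 (Dr Expenses, Cr Equity, amount 112): Cash=237 Equity=-534 Expenses=100 Revenue=197
After txn 7 (Dr Inventory, Cr Cash, amount 406): Cash=-169 Equity=-534 Expenses=100 Inventory=406 Revenue=197

Answer: -169 -534 100 406 197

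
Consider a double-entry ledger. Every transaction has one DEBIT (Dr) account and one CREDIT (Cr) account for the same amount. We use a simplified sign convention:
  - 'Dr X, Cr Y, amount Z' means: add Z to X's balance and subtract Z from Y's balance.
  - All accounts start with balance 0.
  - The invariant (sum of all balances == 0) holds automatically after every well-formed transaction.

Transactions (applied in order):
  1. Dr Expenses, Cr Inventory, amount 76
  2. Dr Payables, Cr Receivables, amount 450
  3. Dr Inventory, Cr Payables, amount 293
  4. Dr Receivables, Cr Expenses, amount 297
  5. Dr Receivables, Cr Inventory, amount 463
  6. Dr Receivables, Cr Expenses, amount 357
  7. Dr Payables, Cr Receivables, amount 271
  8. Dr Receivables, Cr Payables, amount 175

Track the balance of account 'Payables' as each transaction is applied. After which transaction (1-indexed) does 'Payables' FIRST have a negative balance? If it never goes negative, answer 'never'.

Answer: never

Derivation:
After txn 1: Payables=0
After txn 2: Payables=450
After txn 3: Payables=157
After txn 4: Payables=157
After txn 5: Payables=157
After txn 6: Payables=157
After txn 7: Payables=428
After txn 8: Payables=253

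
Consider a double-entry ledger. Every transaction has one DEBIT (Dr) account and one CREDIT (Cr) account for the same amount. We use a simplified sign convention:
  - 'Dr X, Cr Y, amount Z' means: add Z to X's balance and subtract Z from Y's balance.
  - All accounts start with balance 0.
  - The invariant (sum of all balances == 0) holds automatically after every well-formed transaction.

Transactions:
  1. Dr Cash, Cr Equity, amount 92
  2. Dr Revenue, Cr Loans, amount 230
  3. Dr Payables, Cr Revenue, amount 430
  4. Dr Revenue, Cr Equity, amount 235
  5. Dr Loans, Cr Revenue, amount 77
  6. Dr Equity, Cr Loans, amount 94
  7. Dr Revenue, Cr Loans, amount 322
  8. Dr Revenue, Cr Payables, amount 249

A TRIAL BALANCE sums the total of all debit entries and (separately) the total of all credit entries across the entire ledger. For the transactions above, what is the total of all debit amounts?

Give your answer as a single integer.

Answer: 1729

Derivation:
Txn 1: debit+=92
Txn 2: debit+=230
Txn 3: debit+=430
Txn 4: debit+=235
Txn 5: debit+=77
Txn 6: debit+=94
Txn 7: debit+=322
Txn 8: debit+=249
Total debits = 1729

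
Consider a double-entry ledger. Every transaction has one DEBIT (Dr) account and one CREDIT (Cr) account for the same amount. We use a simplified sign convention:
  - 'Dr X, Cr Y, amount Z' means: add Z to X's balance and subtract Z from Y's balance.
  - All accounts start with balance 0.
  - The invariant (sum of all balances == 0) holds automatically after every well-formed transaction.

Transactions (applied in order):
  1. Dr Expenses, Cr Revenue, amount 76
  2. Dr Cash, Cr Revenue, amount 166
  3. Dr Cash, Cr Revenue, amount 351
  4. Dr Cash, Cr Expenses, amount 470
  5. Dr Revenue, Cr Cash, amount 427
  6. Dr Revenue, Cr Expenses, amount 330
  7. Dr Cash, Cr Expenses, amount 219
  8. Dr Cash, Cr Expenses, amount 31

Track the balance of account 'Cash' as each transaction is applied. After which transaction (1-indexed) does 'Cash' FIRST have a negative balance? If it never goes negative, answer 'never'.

Answer: never

Derivation:
After txn 1: Cash=0
After txn 2: Cash=166
After txn 3: Cash=517
After txn 4: Cash=987
After txn 5: Cash=560
After txn 6: Cash=560
After txn 7: Cash=779
After txn 8: Cash=810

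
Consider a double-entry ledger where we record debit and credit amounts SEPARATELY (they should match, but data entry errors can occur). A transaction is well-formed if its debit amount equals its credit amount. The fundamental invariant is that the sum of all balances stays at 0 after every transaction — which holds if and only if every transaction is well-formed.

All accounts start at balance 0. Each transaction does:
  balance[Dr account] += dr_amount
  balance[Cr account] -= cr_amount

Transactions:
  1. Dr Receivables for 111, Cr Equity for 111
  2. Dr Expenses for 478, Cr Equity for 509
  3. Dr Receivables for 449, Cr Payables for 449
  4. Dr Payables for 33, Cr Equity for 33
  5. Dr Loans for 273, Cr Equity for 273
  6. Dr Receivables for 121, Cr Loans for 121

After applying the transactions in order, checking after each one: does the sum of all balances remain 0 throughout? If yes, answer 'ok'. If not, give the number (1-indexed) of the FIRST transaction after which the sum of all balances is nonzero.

After txn 1: dr=111 cr=111 sum_balances=0
After txn 2: dr=478 cr=509 sum_balances=-31
After txn 3: dr=449 cr=449 sum_balances=-31
After txn 4: dr=33 cr=33 sum_balances=-31
After txn 5: dr=273 cr=273 sum_balances=-31
After txn 6: dr=121 cr=121 sum_balances=-31

Answer: 2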